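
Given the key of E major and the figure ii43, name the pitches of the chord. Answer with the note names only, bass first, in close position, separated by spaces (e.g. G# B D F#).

The numeral's case and figure indicate a minor seventh chord. In E major its root, the second degree, is F#.
That chord is spelled F#-A-C#-E.
The figured bass 43 indicates second inversion, placing the fifth (C#) in the bass: C#-E-F#-A.

C# E F# A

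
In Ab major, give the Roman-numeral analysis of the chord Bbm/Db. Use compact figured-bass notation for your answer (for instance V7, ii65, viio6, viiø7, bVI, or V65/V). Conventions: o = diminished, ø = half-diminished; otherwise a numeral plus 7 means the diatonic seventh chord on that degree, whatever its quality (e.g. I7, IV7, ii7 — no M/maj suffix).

ii6

The pitches Bb-Db-F form a minor triad rooted on Bb.
Bb is scale degree 2 in Ab major, and a minor triad on that degree is written ii.
With Db in the bass the chord is in first inversion, so the figured bass is 6.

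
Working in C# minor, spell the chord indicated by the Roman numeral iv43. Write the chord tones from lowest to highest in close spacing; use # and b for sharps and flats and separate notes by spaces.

C# E F# A

In C# minor, scale degree 4 is F#, and the diatonic chord built there is a minor seventh chord.
That chord is spelled F#-A-C#-E.
The figured bass 43 indicates second inversion, placing the fifth (C#) in the bass: C#-E-F#-A.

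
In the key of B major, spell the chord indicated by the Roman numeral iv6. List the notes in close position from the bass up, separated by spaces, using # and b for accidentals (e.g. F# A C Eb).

G B E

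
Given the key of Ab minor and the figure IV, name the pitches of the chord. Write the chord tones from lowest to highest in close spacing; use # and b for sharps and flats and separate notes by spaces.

Db F Ab

IV is the major subdominant, borrowed from the parallel major. In Ab minor that root is Db.
So the chord is Db-F-Ab.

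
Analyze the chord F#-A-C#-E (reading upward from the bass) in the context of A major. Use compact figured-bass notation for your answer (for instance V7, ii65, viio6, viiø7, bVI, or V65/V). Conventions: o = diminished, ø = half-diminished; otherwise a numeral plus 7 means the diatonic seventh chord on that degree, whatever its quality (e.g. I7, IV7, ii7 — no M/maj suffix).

Stacked in thirds the chord is F#-A-C#-E: a minor seventh chord on F#.
F# is scale degree 6 in A major, and a minor seventh chord on that degree is written vi7.

vi7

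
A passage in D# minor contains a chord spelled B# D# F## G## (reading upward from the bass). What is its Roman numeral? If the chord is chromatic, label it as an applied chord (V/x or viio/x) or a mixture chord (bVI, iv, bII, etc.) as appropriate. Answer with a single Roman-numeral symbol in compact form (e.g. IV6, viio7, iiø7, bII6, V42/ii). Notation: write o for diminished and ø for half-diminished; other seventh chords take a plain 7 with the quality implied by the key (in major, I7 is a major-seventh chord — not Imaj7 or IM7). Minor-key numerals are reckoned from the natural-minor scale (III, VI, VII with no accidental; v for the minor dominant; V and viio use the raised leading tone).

viiø65/V

The pitches G##-B#-D#-F## form a half-diminished seventh chord rooted on G##.
G## sits a half step below A# (V in D# minor); a diminished chord there is the applied leading-tone chord of V.
With B# in the bass the chord is in first inversion, so the figured bass is 65.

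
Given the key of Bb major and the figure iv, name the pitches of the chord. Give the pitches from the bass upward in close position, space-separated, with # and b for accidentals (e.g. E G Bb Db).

Eb Gb Bb

Scale degree 4 in Bb major is Eb; here the chord built on it is altered to a minor triad. iv is the minor subdominant, borrowed from the parallel minor.
So the chord is Eb-Gb-Bb, a minor triad.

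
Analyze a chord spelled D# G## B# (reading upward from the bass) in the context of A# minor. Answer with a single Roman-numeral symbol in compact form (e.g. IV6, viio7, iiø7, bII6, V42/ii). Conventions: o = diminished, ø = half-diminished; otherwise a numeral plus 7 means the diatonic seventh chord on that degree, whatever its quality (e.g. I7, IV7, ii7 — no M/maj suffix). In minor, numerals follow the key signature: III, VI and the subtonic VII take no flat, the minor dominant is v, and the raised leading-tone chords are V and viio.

viio64

Stacked in thirds the chord is G##-B#-D#: a diminished triad on G##.
G## is scale degree 7 in A# minor, and a diminished triad on that degree is written viio.
With D# in the bass the chord is in second inversion, so the figured bass is 64.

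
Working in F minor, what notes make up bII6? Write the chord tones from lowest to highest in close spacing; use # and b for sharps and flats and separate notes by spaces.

Bb Db Gb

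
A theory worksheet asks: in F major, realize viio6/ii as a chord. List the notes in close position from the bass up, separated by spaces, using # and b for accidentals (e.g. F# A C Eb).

A C F#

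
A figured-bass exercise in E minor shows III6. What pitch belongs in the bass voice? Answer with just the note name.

III in E minor has root G; the chord is G-B-D.
The figure 6 means first inversion — the third is in the bass.

B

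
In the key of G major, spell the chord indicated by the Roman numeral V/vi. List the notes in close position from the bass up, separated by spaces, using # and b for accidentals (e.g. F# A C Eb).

B D# F#

V/vi is a secondary dominant — the dominant triad of vi. vi in G major is E, so the applied chord's root is B, a perfect fifth above.
Building a major triad on B gives B-D#-F#.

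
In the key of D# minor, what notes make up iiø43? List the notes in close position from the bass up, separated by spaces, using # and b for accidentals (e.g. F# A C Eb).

B D# E# G#

In D# minor, scale degree 2 is E#, and the diatonic chord built there is a half-diminished seventh chord.
Stacking thirds from E# gives E#-G#-B-D#.
With the 43 figure the chord is in second inversion; from the bass B upward in close position it reads B-D#-E#-G#.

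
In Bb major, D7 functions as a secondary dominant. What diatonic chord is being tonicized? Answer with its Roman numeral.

vi

The chord is a dominant seventh chord on D.
A dominant resolves down a perfect fifth: D → G. In Bb major, G is scale degree 6, i.e. vi.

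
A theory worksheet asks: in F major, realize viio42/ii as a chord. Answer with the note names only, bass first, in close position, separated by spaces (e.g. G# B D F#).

Eb F# A C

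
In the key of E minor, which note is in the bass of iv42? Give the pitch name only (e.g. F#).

iv in E minor has root A; the chord is A-C-E-G.
The figure 42 means third inversion — the seventh is in the bass.

G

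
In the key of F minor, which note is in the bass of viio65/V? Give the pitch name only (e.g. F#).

The applied chord viio65/V is rooted on B: B-D-F-Ab.
The figure 65 means first inversion — the third is in the bass.

D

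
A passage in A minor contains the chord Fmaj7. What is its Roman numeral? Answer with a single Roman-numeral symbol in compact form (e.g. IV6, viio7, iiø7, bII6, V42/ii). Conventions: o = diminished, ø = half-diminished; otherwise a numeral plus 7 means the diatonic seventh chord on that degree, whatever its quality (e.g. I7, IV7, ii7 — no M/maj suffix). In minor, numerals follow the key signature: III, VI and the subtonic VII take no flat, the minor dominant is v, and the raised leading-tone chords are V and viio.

VI7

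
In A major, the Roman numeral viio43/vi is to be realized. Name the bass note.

B

The applied chord viio43/vi is rooted on E#: E#-G#-B-D.
The figure 43 means second inversion — the fifth is in the bass.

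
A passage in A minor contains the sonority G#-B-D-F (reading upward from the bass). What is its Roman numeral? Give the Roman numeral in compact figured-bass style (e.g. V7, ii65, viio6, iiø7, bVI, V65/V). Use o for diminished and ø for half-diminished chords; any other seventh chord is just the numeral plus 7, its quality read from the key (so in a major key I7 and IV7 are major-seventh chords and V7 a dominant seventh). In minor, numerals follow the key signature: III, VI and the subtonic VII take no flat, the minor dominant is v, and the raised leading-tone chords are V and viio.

viio7

Stacked in thirds the chord is G#-B-D-F: a fully diminished seventh chord on G#.
G# is scale degree 7 in A minor, and a fully diminished seventh chord on that degree is written viio7.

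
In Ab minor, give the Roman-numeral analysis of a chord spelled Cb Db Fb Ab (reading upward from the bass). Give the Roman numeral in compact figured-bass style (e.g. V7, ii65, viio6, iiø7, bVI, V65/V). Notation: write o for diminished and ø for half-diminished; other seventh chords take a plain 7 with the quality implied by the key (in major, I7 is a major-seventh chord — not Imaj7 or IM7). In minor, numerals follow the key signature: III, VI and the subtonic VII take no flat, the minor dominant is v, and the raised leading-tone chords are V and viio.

The pitches Db-Fb-Ab-Cb form a minor seventh chord rooted on Db.
In Ab minor, Db is the subdominant; the diatonic minor seventh chord there is iv7.
With Cb in the bass the chord is in third inversion, so the figured bass is 42.

iv42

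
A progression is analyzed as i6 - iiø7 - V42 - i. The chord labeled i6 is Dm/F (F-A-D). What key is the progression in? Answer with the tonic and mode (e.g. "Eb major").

i6 is given as F-A-D — a minor triad with root D.
If D is scale degree 1 and the mode makes that degree carry a minor triad, the tonic is D and the mode is minor.

D minor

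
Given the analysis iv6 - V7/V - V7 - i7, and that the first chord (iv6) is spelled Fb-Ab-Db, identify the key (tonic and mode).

The chord Dbm/Fb is a minor triad rooted on Db; its label is iv6.
Counting down 3 scale steps from Db places the tonic on Ab; a minor triad on degree 4 is diatonic only in minor.

Ab minor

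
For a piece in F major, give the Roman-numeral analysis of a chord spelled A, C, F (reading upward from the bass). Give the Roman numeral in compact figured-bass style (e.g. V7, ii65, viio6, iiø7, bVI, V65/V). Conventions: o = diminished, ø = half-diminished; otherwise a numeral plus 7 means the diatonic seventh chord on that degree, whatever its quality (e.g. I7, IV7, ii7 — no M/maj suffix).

Stacked in thirds the chord is F-A-C: a major triad on F.
F is scale degree 1 in F major, and a major triad on that degree is written I.
With A in the bass the chord is in first inversion, so the figured bass is 6.

I6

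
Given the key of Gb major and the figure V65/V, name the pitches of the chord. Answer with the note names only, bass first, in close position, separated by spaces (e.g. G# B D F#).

C Eb Gb Ab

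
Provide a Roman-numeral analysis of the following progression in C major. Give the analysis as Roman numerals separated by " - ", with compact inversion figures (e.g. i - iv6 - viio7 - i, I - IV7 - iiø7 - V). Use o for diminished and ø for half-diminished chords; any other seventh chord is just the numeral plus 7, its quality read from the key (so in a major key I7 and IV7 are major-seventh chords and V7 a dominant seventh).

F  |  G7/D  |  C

F has root F, degree 4 in C major, so IV.
G7/D: root G is the dominant; dominant seventh chord there is V43.
C has root C, degree 1 in C major, so I.

IV - V43 - I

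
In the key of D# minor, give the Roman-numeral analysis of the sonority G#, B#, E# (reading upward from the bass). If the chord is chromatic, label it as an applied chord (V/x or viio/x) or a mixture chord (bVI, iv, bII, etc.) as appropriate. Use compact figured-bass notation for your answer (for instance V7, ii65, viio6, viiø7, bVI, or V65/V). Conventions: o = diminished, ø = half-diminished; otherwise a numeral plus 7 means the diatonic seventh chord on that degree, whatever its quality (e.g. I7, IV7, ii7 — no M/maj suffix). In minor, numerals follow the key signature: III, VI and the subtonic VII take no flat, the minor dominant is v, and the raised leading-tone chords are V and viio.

ii6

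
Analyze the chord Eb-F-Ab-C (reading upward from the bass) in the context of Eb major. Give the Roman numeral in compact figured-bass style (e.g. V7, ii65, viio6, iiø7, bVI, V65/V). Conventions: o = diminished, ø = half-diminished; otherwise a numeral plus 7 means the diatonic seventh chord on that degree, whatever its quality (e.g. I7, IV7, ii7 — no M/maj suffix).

The pitches F-Ab-C-Eb form a minor seventh chord rooted on F.
F is scale degree 2 in Eb major, and a minor seventh chord on that degree is written ii7.
With Eb in the bass the chord is in third inversion, so the figured bass is 42.

ii42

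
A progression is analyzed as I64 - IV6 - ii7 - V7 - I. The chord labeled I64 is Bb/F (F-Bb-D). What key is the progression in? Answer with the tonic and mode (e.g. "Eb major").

Bb major

The anchor chord is a major triad on Bb, labeled I64.
If Bb is scale degree 1 and the mode makes that degree carry a major triad, the tonic is Bb and the mode is major.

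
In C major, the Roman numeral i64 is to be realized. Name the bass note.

G

i in C major has root C; the chord is C-Eb-G.
The figure 64 means second inversion — the fifth is in the bass.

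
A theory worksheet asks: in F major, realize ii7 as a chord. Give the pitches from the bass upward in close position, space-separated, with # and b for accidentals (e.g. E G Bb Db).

G Bb D F

In F major, scale degree 2 is G, and the diatonic chord built there is a minor seventh chord.
Stacking thirds from G gives G-Bb-D-F.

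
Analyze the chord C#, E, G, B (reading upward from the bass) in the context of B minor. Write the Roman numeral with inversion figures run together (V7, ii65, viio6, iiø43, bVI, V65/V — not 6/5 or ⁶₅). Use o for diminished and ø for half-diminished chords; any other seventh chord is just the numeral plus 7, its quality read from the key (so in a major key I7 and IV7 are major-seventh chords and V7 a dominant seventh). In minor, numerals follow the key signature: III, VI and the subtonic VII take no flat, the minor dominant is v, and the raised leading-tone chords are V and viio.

iiø7

The pitches C#-E-G-B form a half-diminished seventh chord rooted on C#.
C# is scale degree 2 in B minor, and a half-diminished seventh chord on that degree is written iiø7.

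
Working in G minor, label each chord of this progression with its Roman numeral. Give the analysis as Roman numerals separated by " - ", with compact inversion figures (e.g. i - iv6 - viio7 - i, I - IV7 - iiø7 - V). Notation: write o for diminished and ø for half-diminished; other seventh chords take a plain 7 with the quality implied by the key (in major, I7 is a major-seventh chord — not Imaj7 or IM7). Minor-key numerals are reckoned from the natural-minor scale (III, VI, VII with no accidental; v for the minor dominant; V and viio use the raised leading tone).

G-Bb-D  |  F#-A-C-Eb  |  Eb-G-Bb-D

i - viio7 - VI7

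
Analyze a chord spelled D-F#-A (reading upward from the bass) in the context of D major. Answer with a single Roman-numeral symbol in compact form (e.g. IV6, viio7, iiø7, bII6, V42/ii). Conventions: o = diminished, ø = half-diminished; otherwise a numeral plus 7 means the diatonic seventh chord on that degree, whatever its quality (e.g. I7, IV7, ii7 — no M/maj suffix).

I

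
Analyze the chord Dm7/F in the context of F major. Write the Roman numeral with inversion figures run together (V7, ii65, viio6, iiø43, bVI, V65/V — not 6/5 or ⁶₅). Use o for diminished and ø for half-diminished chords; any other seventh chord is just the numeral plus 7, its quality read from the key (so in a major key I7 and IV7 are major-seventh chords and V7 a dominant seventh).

vi65

Stacked in thirds the chord is D-F-A-C: a minor seventh chord on D.
D is scale degree 6 in F major, and a minor seventh chord on that degree is written vi7.
With F in the bass the chord is in first inversion, so the figured bass is 65.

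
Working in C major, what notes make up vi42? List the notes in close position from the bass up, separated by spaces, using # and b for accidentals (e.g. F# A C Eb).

G A C E

In C major, scale degree 6 is A, and the diatonic chord built there is a minor seventh chord.
That chord is spelled A-C-E-G.
The figured bass 42 indicates third inversion, placing the seventh (G) in the bass: G-A-C-E.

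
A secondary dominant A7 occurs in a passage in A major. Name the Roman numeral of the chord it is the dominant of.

IV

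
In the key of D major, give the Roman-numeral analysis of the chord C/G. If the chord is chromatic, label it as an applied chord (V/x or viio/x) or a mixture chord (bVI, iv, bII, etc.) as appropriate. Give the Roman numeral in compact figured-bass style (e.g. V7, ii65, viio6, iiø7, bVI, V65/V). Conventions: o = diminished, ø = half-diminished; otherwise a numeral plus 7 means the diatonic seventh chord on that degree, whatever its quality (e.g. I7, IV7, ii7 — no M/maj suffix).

bVII64

Stacked in thirds the chord is C-E-G: a major triad on C.
C is the lowered seventh degree of D major (diatonic 7 would be C#). This is a major triad on the lowered seventh degree (the subtonic), borrowed from the parallel minor.
With G in the bass the chord is in second inversion, so the figured bass is 64.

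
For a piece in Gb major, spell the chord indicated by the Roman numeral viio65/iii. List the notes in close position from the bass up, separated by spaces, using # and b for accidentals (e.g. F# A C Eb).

viio65/iii is a secondary leading-tone chord. The target iii is Bb in Gb major; the applied chord is rooted a semitone below, on A.
Building a fully diminished seventh chord on A gives A-C-Eb-Gb.
With the 65 figure the chord is in first inversion; from the bass C upward in close position it reads C-Eb-Gb-A.

C Eb Gb A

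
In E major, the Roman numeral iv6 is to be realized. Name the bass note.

iv in E major has root A; the chord is A-C-E.
The figure 6 means first inversion — the third is in the bass.

C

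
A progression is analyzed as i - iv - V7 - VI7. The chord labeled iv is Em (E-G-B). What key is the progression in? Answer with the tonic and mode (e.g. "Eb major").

B minor

The anchor chord is a minor triad on E, labeled iv.
Counting down 3 scale steps from E places the tonic on B; a minor triad on degree 4 is diatonic only in minor.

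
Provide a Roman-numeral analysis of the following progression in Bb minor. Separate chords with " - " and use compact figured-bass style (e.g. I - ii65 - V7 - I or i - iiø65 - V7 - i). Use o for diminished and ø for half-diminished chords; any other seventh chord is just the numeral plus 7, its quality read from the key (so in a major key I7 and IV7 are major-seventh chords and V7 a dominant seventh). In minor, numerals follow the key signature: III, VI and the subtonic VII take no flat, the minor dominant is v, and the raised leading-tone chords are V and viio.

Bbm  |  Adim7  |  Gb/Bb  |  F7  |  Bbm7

Bbm has root Bb, degree 1 in Bb minor, so i.
Adim7 has root A, degree 7 in Bb minor, so viio7.
Gb/Bb: root Gb is the submediant; major triad there is VI6.
F7: dominant seventh chord on F = scale degree 5 → V7.
Bbm7: root Bb is the tonic; minor seventh chord there is i7.

i - viio7 - VI6 - V7 - i7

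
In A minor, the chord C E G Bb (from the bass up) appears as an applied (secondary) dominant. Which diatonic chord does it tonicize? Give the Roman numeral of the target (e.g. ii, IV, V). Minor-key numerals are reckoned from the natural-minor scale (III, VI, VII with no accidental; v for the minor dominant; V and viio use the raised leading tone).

VI

The chord is a dominant seventh chord on C.
A dominant resolves down a perfect fifth: C → F. In A minor, F is scale degree 6, i.e. VI.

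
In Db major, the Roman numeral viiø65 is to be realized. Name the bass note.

Eb

viiø in Db major has root C; the chord is C-Eb-Gb-Bb.
The figure 65 means first inversion — the third is in the bass.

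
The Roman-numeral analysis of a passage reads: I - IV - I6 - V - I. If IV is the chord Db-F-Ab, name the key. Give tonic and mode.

Ab major

IV is given as Db-F-Ab — a major triad with root Db.
IV on Db implies Db is the subdominant; that puts the tonic at Ab, and the uppercase numeral fits major mode.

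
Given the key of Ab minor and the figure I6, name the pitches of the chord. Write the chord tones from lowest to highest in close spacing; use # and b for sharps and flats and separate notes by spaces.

C Eb Ab

I6 is the major tonic (Picardy third), borrowed from the parallel major. In Ab minor that root is Ab.
So the chord is Ab-C-Eb, a major triad.
With the 6 figure the chord is in first inversion; from the bass C upward in close position it reads C-Eb-Ab.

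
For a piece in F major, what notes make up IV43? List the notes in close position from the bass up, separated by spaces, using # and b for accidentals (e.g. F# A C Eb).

F A Bb D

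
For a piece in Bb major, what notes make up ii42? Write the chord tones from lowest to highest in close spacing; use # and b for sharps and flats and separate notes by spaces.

In Bb major, the supertonic is C, and the diatonic chord built there is a minor seventh chord.
Stacking thirds from C gives C-Eb-G-Bb.
The figured bass 42 indicates third inversion, placing the seventh (Bb) in the bass: Bb-C-Eb-G.

Bb C Eb G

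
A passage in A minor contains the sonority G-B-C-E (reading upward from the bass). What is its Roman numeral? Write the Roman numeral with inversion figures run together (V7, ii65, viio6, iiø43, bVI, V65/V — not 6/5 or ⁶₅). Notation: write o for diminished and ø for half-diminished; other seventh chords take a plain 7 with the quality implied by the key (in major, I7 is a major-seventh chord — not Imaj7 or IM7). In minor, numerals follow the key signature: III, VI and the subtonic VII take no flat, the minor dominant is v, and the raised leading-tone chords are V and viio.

The pitches C-E-G-B form a major seventh chord rooted on C.
In A minor, C is the mediant; the diatonic major seventh chord there is III7.
With G in the bass the chord is in second inversion, so the figured bass is 43.

III43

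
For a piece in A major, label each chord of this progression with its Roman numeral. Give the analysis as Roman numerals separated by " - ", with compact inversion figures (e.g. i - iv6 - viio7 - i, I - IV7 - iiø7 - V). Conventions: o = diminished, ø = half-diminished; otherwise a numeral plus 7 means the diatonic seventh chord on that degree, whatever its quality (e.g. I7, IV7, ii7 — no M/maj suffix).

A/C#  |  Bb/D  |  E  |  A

A/C# has root A, degree 1 in A major, so I6.
Bb/D: major triad on Bb — chromatic; Bb is the lowered second degree, so this is the Neapolitan sixth, bII6 (third, D, in the bass — hence the 6).
E has root E, degree 5 in A major, so V.
A has root A, degree 1 in A major, so I.

I6 - bII6 - V - I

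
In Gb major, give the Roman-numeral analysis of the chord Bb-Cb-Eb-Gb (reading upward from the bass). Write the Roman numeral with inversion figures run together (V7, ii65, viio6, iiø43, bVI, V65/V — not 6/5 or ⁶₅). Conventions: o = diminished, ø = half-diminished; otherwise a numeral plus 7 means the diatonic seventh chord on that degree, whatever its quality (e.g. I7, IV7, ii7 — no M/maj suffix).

The pitches Cb-Eb-Gb-Bb form a major seventh chord rooted on Cb.
In Gb major, Cb is the subdominant; the diatonic major seventh chord there is IV7.
With Bb in the bass the chord is in third inversion, so the figured bass is 42.

IV42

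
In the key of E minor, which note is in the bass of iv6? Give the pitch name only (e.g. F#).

C

iv in E minor has root A; the chord is A-C-E.
The figure 6 means first inversion — the third is in the bass.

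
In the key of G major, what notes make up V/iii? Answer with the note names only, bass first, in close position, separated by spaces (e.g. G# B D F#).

F# A# C#

The slash means an applied dominant: we want the dominant of iii. In G major, iii is B minor, and its dominant is built on F#.
Building a major triad on F# gives F#-A#-C#.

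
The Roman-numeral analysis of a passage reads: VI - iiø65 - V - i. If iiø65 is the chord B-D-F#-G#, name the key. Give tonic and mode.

The anchor chord is a half-diminished seventh chord on G#, labeled iiø65.
If G# is scale degree 2 and the mode makes that degree carry a half-diminished seventh chord, the tonic is F# and the mode is minor.

F# minor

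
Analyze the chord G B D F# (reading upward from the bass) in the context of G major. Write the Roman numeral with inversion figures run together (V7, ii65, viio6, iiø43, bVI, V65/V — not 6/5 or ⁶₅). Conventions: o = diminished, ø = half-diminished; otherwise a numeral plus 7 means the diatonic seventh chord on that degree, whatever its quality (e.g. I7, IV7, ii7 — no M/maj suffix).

Stacked in thirds the chord is G-B-D-F#: a major seventh chord on G.
G is scale degree 1 in G major, and a major seventh chord on that degree is written I7.

I7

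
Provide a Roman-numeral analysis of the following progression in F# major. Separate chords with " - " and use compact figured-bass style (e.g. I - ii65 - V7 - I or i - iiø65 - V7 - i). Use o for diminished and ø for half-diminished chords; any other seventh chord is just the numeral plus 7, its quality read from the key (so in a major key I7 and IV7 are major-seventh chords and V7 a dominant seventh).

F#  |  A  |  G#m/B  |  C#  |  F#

I - bIII - ii6 - V - I

F# has root F#, degree 1 in F# major, so I.
A: major triad on A — chromatic; bIII (borrowed from the parallel minor).
G#m/B has root G#, degree 2 in F# major, so ii6.
C#: root C# is the dominant; major triad there is V.
F#: root F# is the tonic; major triad there is I.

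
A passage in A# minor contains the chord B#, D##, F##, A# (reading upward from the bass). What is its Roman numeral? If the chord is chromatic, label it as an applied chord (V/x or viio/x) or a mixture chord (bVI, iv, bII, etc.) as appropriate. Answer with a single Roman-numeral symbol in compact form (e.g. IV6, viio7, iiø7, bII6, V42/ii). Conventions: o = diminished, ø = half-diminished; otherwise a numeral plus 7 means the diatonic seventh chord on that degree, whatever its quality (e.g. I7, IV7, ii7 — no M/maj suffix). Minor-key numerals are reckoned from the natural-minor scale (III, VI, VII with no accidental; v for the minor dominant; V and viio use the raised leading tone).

The pitches B#-D##-F##-A# form a dominant seventh chord rooted on B#.
B# is not a diatonic chord root with this quality in A# minor, but it lies a perfect fifth above E# (V), so the chord functions as an applied dominant of V.

V7/V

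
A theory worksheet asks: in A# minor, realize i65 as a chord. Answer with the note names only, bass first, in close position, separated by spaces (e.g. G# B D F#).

The numeral's case and figure indicate a minor seventh chord. In A# minor its root, scale degree 1, is A#.
Stacking thirds from A# gives A#-C#-E#-G#.
With the 65 figure the chord is in first inversion; from the bass C# upward in close position it reads C#-E#-G#-A#.

C# E# G# A#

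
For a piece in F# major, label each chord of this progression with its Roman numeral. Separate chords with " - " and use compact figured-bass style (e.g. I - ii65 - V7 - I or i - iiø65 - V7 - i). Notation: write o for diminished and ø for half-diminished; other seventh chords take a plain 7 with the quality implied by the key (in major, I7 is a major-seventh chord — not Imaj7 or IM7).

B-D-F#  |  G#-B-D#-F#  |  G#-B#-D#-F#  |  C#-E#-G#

iv - ii7 - V7/V - V

B-D-F# is non-diatonic — iv, a mixture chord from F# minor.
G#-B-D#-F#: minor seventh chord on G# = scale degree 2 → ii7.
G#-B#-D#-F# is the secondary dominant of V (dominant seventh chord on G#): V7/V.
C#-E#-G#: root C# is the dominant; major triad there is V.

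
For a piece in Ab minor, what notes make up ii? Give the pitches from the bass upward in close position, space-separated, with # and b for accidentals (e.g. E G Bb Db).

Bb Db F

ii is the minor supertonic, borrowed from the parallel major (the Dorian ii). In Ab minor that root is Bb.
So the chord is Bb-Db-F.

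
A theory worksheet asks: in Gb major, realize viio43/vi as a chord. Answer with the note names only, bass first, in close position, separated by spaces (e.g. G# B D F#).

Ab Cb D F

viio43/vi is a secondary leading-tone chord. The target vi is Eb in Gb major; the applied chord is rooted a semitone below, on D.
Building a fully diminished seventh chord on D gives D-F-Ab-Cb.
The figured bass 43 indicates second inversion, placing the fifth (Ab) in the bass: Ab-Cb-D-F.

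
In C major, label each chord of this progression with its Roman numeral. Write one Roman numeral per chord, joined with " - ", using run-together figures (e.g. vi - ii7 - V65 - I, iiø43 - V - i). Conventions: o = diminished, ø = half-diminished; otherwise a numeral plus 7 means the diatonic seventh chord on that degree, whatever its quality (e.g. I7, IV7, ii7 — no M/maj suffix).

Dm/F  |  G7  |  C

Dm/F has root D, degree 2 in C major, so ii6.
G7: root G is the dominant; dominant seventh chord there is V7.
C: root C is the tonic; major triad there is I.

ii6 - V7 - I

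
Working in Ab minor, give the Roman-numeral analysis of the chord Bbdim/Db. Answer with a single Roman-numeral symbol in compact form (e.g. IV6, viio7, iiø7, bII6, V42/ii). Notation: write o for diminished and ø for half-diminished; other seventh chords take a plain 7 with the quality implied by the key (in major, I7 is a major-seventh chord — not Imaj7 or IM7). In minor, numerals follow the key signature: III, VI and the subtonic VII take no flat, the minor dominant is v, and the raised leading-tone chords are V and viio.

iio6

The pitches Bb-Db-Fb form a diminished triad rooted on Bb.
Bb is scale degree 2 in Ab minor, and a diminished triad on that degree is written iio.
With Db in the bass the chord is in first inversion, so the figured bass is 6.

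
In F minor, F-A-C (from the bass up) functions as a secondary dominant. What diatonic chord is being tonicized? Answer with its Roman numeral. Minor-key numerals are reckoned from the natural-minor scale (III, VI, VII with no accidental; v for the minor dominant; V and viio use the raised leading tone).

iv

The chord is a major triad on F.
A dominant resolves down a perfect fifth: F → Bb. In F minor, Bb is scale degree 4, i.e. iv.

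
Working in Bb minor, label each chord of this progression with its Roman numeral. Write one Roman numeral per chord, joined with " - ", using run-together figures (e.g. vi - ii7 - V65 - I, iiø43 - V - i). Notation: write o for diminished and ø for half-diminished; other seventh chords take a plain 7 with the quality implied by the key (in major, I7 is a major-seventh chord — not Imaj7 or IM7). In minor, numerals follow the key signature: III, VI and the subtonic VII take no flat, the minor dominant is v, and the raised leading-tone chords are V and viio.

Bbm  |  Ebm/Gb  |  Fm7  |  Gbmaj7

Bbm: root Bb is the tonic; minor triad there is i.
Ebm/Gb: root Eb is the subdominant; minor triad there is iv6.
Fm7: root F is the dominant; minor seventh chord there is v7.
Gbmaj7: root Gb is the submediant; major seventh chord there is VI7.

i - iv6 - v7 - VI7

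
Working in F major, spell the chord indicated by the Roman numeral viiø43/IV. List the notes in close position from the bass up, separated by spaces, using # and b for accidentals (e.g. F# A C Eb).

Eb G A C

The slash marks an applied leading-tone chord: viio of IV. In F major, IV is Bb, so the leading tone to it is A, a half step below.
Building a half-diminished seventh chord on A gives A-C-Eb-G.
With the 43 figure the chord is in second inversion; from the bass Eb upward in close position it reads Eb-G-A-C.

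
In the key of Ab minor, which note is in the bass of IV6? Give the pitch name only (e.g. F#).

IV in Ab minor has root Db; the chord is Db-F-Ab.
The figure 6 means first inversion — the third is in the bass.

F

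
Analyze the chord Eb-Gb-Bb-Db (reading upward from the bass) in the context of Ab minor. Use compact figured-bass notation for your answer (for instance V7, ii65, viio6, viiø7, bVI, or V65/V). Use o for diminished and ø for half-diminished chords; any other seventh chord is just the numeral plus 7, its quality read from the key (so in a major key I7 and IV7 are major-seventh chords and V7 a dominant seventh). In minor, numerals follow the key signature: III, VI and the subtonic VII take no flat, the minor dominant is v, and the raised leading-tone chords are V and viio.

The pitches Eb-Gb-Bb-Db form a minor seventh chord rooted on Eb.
Eb is scale degree 5 in Ab minor, and a minor seventh chord on that degree is written v7.

v7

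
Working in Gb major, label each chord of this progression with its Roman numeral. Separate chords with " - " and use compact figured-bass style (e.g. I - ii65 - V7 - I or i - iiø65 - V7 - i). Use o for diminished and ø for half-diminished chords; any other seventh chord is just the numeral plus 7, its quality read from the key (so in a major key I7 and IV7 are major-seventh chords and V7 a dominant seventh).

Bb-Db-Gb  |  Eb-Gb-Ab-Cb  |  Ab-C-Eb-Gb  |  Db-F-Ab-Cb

Bb-Db-Gb: major triad on Gb = scale degree 1 → I6.
Eb-Gb-Ab-Cb: root Ab is the supertonic; minor seventh chord there is ii43.
Ab-C-Eb-Gb is the secondary dominant of V (dominant seventh chord on Ab): V7/V.
Db-F-Ab-Cb: dominant seventh chord on Db = scale degree 5 → V7.

I6 - ii43 - V7/V - V7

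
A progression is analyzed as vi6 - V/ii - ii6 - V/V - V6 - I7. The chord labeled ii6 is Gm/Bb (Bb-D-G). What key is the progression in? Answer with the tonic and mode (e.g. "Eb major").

The chord Gm/Bb is a minor triad rooted on G; its label is ii6.
If G is scale degree 2 and the mode makes that degree carry a minor triad, the tonic is F and the mode is major.

F major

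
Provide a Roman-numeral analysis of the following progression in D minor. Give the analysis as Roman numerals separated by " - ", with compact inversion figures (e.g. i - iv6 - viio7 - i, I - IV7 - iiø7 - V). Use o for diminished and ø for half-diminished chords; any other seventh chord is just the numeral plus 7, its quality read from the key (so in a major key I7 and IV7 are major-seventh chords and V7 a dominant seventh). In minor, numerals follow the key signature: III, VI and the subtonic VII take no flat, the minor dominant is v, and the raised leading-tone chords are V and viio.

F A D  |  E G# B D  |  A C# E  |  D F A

i6 - V7/V - V - i

F-A-D: root D is the tonic; minor triad there is i6.
E-G#-B-D: a dominant seventh chord on E, the applied dominant of V → V7/V.
A-C#-E: root A is the dominant; major triad there is V.
D-F-A: minor triad on D = scale degree 1 → i.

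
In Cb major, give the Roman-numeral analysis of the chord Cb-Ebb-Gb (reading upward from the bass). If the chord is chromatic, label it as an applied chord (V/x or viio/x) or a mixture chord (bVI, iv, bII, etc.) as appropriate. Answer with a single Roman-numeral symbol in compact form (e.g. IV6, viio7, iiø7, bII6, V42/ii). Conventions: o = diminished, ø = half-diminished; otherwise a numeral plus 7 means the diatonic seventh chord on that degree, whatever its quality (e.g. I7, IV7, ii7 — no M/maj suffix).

i

The pitches Cb-Ebb-Gb form a minor triad rooted on Cb.
Cb is the first degree of Cb major. This is the minor tonic, borrowed from the parallel minor.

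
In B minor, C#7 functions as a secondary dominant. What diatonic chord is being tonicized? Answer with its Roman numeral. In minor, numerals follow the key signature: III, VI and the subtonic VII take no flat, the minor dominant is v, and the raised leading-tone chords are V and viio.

The chord is a dominant seventh chord on C#.
A dominant resolves down a perfect fifth: C# → F#. In B minor, F# is scale degree 5, i.e. V.

V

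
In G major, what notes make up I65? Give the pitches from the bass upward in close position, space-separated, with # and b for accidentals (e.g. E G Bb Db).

B D F# G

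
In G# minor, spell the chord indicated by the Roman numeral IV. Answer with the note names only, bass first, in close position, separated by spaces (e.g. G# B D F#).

Scale degree 4 in G# minor is C#; here the chord built on it is altered to a major triad. IV is the major subdominant, borrowed from the parallel major.
So the chord is C#-E#-G#, a major triad.

C# E# G#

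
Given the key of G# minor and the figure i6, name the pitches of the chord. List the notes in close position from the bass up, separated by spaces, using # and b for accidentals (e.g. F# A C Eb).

B D# G#

In G# minor, the first degree is G#, and the diatonic chord built there is a minor triad.
That chord is spelled G#-B-D#.
With the 6 figure the chord is in first inversion; from the bass B upward in close position it reads B-D#-G#.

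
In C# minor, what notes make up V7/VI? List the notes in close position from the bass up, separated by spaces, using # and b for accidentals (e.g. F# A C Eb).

E G# B D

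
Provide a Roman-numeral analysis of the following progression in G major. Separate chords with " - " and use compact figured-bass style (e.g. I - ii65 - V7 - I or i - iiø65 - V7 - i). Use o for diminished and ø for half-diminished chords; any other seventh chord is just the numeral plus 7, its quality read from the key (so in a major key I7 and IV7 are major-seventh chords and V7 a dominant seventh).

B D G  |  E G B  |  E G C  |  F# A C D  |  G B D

B-D-G: root G is the tonic; major triad there is I6.
E-G-B: minor triad on E = scale degree 6 → vi.
E-G-C: root C is the subdominant; major triad there is IV6.
F#-A-C-D: root D is the dominant; dominant seventh chord there is V65.
G-B-D: root G is the tonic; major triad there is I.

I6 - vi - IV6 - V65 - I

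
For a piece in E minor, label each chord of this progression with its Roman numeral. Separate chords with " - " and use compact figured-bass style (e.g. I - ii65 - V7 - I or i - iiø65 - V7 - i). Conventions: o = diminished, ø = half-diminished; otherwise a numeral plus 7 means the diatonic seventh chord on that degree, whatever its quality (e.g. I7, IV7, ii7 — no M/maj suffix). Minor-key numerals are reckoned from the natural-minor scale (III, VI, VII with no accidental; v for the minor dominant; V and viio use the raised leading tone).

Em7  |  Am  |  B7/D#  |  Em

i7 - iv - V65 - i

Em7: minor seventh chord on E = scale degree 1 → i7.
Am: root A is the subdominant; minor triad there is iv.
B7/D#: root B is the dominant; dominant seventh chord there is V65.
Em has root E, degree 1 in E minor, so i.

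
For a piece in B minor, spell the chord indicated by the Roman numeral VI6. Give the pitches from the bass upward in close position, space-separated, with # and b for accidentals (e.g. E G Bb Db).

The numeral's case and figure indicate a major triad. In B minor its root, scale degree 6, is G.
That chord is spelled G-B-D.
With the 6 figure the chord is in first inversion; from the bass B upward in close position it reads B-D-G.

B D G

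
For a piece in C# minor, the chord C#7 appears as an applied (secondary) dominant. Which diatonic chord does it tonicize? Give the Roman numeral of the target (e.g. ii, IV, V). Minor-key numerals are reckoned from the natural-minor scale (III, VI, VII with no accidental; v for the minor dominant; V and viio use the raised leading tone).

iv

The chord is a dominant seventh chord on C#.
A dominant resolves down a perfect fifth: C# → F#. In C# minor, F# is scale degree 4, i.e. iv.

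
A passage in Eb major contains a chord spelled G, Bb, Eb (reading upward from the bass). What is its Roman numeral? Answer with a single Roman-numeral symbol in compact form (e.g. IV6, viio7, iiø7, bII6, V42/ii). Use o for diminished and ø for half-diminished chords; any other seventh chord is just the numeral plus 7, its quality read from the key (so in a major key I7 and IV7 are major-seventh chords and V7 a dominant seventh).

Stacked in thirds the chord is Eb-G-Bb: a major triad on Eb.
In Eb major, Eb is the tonic; the diatonic major triad there is I.
With G in the bass the chord is in first inversion, so the figured bass is 6.

I6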